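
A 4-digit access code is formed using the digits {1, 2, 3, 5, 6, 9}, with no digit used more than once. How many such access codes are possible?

360

With no repetition, fill the 4 digits in order: 6 choices, then 5, down to 3.
That product is 6 × 5 × 4 × 3 = 360.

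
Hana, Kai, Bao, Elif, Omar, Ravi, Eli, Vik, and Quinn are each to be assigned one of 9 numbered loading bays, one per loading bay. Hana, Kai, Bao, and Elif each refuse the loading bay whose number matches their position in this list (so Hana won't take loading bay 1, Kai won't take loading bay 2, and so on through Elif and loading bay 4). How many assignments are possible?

229080

Let Aᵢ (for 1 ≤ i ≤ 4) be the placements that put person i in their forbidden loading bay. Any j of these fix j positions, leaving (9−j)! ways to fill the rest, and there are C(4,j) ways to pick which j.
By inclusion–exclusion, the number of valid placements is Σ_{j=0}^{4} (−1)^j C(4,j)·(9−j)!.
Computing: 362880 − 161280 + 30240 − 2880 + 120 = 229080.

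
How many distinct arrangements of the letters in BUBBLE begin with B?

Fix B in the first position and arrange the remaining 5 letters.
Those 5 letters have B appearing twice, giving (5)!/(2!) = 60.

60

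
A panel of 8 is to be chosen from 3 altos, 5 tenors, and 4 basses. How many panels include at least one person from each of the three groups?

485

With no constraint there are C(12,8) = 495 possible selections.
Selections missing a whole group: no altos → C(9,8) = 9; no tenors → C(7,8) = 0; no basses → C(8,8) = 1.
Add back selections omitting two groups (i.e. drawn from a single group): C(3,8) + C(5,8) + C(4,8) = 0.
By inclusion–exclusion: 495 − 10 + 0 = 485.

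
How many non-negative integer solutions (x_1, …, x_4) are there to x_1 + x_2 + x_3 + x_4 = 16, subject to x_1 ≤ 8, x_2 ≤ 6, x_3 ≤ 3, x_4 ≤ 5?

Without the upper bounds there are C(19,3) = 969 ways to split 16 among 4 variables.
Subtract solutions that violate a single cap (substitute x_i' = x_i − (cap_i+1)): x_1 ≥ 9 gives C(10,3) = 120; x_2 ≥ 7 gives C(12,3) = 220; x_3 ≥ 4 gives C(15,3) = 455; x_4 ≥ 6 gives C(13,3) = 286. Together 1081.
Add back pairs where two caps are both exceeded: 1 + 20 + 4 + 56 + 20 + 84 = 185.
By inclusion–exclusion the count is 969 − 1081 + 185 = 73.

73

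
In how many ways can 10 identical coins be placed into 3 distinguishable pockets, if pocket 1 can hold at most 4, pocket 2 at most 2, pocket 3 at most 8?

Without the upper bounds there are C(12,2) = 66 ways to split 10 among 3 pockets.
Subtract solutions that violate a single cap (substitute x_i' = x_i − (cap_i+1)): x_1 ≥ 5 gives C(7,2) = 21; x_2 ≥ 3 gives C(9,2) = 36; x_3 ≥ 9 gives C(3,2) = 3. Together 60.
Add back pairs where two caps are both exceeded: 6 + 0 + 0 = 6.
By inclusion–exclusion the count is 66 − 60 + 6 = 12.

12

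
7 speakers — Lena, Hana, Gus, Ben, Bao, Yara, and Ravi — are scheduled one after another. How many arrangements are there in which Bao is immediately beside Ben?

1440

Glue Bao and Ben into one block (2 internal orders), leaving 6 units to arrange in a row.
So the count is 2·(6)! = 1440.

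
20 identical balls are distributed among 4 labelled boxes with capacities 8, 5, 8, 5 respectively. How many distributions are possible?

82

Ignoring the caps, the number of non-negative solutions to x_1+…+x_4 = 20 is C(23,3) = 1771.
Subtract solutions that violate a single cap (substitute x_i' = x_i − (cap_i+1)): x_1 ≥ 9 gives C(14,3) = 364; x_2 ≥ 6 gives C(17,3) = 680; x_3 ≥ 9 gives C(14,3) = 364; x_4 ≥ 6 gives C(17,3) = 680. Together 2088.
Add back pairs where two caps are both exceeded: 56 + 10 + 56 + 56 + 165 + 56 = 399.
By inclusion–exclusion the count is 1771 − 2088 + 399 = 82.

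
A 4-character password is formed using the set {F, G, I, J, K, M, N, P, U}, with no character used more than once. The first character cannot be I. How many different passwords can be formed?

2688

The first character has 9−1 = 8 choices (anything except I).
The remaining 3 characters are filled from the other 8 symbols without repetition: 8 × 7 × 6 = 336.
Total: 8 × 336 = 2688.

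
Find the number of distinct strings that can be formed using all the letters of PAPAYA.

60

Letter multiplicities in PAPAYA: A×3, P×2, Y×1.
Dividing 6! = 720 by 3!·2! = 12 for the repeated letters gives 60.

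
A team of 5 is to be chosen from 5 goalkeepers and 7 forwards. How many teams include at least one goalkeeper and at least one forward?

Unrestricted: C(12,5) = 792 ways to pick any 5 of the 12.
Subtract selections that omit an entire group: no goalkeepers → C(7,5) = 21; no forwards → C(5,5) = 1.
Both groups omitted at once is impossible, so 792 − 22 = 770.

770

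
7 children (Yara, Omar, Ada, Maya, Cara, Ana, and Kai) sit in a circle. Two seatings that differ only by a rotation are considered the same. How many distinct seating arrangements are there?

Seat Yara anywhere (absorbing the rotational symmetry), then permute the other 6: (6)! = 720.

720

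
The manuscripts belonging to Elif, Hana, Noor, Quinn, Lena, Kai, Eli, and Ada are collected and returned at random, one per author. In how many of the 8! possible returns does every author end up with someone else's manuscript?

Let Aᵢ be the assignments in which author i gets their own manuscript. We want the size of the complement of A₁∪…∪A_8.
By inclusion–exclusion this is Σ_{j=0}^{8} (−1)^j C(8,j)·(8−j)!.
Computing: 40320 − 40320 + 20160 − 6720 + 1680 − 336 + 56 − 8 + 1 = 14833.

14833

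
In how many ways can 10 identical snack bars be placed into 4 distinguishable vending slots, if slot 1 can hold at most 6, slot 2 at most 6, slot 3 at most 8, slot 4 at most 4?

186

Without the upper bounds there are C(13,3) = 286 ways to split 10 among 4 vending slots.
Subtract solutions that violate a single cap (substitute x_i' = x_i − (cap_i+1)): x_1 ≥ 7 gives C(6,3) = 20; x_2 ≥ 7 gives C(6,3) = 20; x_3 ≥ 9 gives C(4,3) = 4; x_4 ≥ 5 gives C(8,3) = 56. Together 100.
No two caps can be exceeded simultaneously, so the pair terms are all 0.
By inclusion–exclusion the count is 286 − 100 + 0 = 186.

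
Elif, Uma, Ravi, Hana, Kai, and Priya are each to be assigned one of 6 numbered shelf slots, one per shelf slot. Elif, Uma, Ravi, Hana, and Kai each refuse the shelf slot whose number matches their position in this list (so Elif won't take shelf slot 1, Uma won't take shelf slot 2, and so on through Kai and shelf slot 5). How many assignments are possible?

309

Let Aᵢ (for 1 ≤ i ≤ 5) be the placements that put person i in their forbidden shelf slot. Any j of these fix j positions, leaving (6−j)! ways to fill the rest, and there are C(5,j) ways to pick which j.
By inclusion–exclusion, the number of valid placements is Σ_{j=0}^{5} (−1)^j C(5,j)·(6−j)!.
Computing: 720 − 600 + 240 − 60 + 10 − 1 = 309.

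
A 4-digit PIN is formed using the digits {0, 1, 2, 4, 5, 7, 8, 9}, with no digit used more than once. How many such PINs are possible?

This is a permutation of 4 out of 8: P(8,4) = 8!/4!.
8 × 7 × 6 × 5 = 1680.

1680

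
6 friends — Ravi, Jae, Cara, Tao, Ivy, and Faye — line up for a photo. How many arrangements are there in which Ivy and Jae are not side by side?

There are 6! = 720 arrangements in all. If Ivy and Jae are adjacent, merging them into one block gives 2·(5)! = 240 arrangements.
So 720 − 240 = 480 arrangements keep them apart.

480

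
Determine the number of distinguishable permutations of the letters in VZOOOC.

VZOOOC has 6 letters with O appearing 3 times.
The number of distinct arrangements is 6!/(3!) = 720/6 = 120.

120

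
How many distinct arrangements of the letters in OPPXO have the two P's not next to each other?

There are 5!/(2!·2!) = 30 arrangements of OPPXO in total.
If the two P's are adjacent, glue them into one block, leaving 4 items to arrange: (4)!/(2!) = 12 ways.
Subtracting, 30 − 12 = 18 arrangements keep the P's apart.

18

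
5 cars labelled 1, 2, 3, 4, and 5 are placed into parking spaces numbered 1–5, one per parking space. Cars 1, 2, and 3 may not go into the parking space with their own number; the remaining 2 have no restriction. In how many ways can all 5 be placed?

Let Aᵢ (for i ∈ {1, 2, 3}) be the placements that put car i in its forbidden parking space. Any j of these fix j positions, leaving (5−j)! ways to fill the rest, and there are C(3,j) ways to pick which j.
By inclusion–exclusion, the number of valid placements is Σ_{j=0}^{3} (−1)^j C(3,j)·(5−j)!.
Computing: 120 − 72 + 18 − 2 = 64.

64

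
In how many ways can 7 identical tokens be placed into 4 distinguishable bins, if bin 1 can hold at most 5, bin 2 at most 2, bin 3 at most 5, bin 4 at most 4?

67

Ignoring the caps, the number of non-negative solutions to x_1+…+x_4 = 7 is C(10,3) = 120.
Subtract solutions that violate a single cap (substitute x_i' = x_i − (cap_i+1)): x_1 ≥ 6 gives C(4,3) = 4; x_2 ≥ 3 gives C(7,3) = 35; x_3 ≥ 6 gives C(4,3) = 4; x_4 ≥ 5 gives C(5,3) = 10. Together 53.
No two caps can be exceeded simultaneously, so the pair terms are all 0.
By inclusion–exclusion the count is 120 − 53 + 0 = 67.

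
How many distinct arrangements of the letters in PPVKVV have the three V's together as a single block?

12

Treat the 3 copies of V as a single block. The multiset to arrange is then {VVV, K, P, P}, 4 items in all.
That gives (4)!/(2!) = 12 arrangements.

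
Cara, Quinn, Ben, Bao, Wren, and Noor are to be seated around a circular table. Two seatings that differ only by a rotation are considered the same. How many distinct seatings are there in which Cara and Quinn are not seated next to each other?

72

All circular seatings of 6 people number (5)! = 120.
Those with Cara next to Quinn: fuse the pair into one unit and seat 5 units around a circle — 2·(4)! = 48.
Subtracting, 120 − 48 = 72.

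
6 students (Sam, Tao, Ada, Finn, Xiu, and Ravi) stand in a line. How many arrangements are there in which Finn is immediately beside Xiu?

Glue Finn and Xiu into one block (2 internal orders), leaving 5 units to arrange in a row.
So the count is 2·(5)! = 240.

240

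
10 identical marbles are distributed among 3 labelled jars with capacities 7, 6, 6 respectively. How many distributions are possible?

Without the upper bounds there are C(12,2) = 66 ways to split 10 among 3 jars.
Subtract solutions that violate a single cap (substitute x_i' = x_i − (cap_i+1)): x_1 ≥ 8 gives C(4,2) = 6; x_2 ≥ 7 gives C(5,2) = 10; x_3 ≥ 7 gives C(5,2) = 10. Together 26.
No two caps can be exceeded simultaneously, so the pair terms are all 0.
By inclusion–exclusion the count is 66 − 26 + 0 = 40.

40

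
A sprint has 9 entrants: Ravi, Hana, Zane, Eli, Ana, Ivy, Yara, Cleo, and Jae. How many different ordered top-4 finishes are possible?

This is an ordered selection of 4 from 9: P(9,4).
That gives 9 × 8 × 7 × 6 = 3024.

3024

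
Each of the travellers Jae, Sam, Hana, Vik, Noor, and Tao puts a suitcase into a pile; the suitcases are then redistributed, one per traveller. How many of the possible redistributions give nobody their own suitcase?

265

Count assignments avoiding every fixed point. For any j of the 6 travellers fixed to their own suitcase, the other 6−j can be arranged in (6−j)! ways.
By inclusion–exclusion this is Σ_{j=0}^{6} (−1)^j C(6,j)·(6−j)!.
Computing: 720 − 720 + 360 − 120 + 30 − 6 + 1 = 265.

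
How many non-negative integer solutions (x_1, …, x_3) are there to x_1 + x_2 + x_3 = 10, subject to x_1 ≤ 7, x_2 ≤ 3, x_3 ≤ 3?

10

Without the upper bounds there are C(12,2) = 66 ways to split 10 among 3 variables.
Subtract solutions that violate a single cap (substitute x_i' = x_i − (cap_i+1)): x_1 ≥ 8 gives C(4,2) = 6; x_2 ≥ 4 gives C(8,2) = 28; x_3 ≥ 4 gives C(8,2) = 28. Together 62.
Add back pairs where two caps are both exceeded: 0 + 0 + 6 = 6.
By inclusion–exclusion the count is 66 − 62 + 6 = 10.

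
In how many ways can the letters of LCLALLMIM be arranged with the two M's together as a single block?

Treat the 2 copies of M as a single block. The multiset to arrange is then {MM, A, C, I, L, L, L, L}, 8 items in all.
That gives (8)!/(4!) = 1680 arrangements.

1680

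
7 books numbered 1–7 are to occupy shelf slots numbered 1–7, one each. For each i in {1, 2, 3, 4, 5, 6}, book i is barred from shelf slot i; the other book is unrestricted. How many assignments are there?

Let Aᵢ (for 1 ≤ i ≤ 6) be the placements that put book i in its forbidden shelf slot. Any j of these fix j positions, leaving (7−j)! ways to fill the rest, and there are C(6,j) ways to pick which j.
By inclusion–exclusion, the number of valid placements is Σ_{j=0}^{6} (−1)^j C(6,j)·(7−j)!.
Computing: 5040 − 4320 + 1800 − 480 + 90 − 12 + 1 = 2119.

2119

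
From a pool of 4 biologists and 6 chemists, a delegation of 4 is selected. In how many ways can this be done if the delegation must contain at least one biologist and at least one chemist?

Total 4-person selections from all 10: C(10,4) = 210.
Subtract selections that omit an entire group: no biologists → C(6,4) = 15; no chemists → C(4,4) = 1.
Both groups omitted at once is impossible, so 210 − 16 = 194.

194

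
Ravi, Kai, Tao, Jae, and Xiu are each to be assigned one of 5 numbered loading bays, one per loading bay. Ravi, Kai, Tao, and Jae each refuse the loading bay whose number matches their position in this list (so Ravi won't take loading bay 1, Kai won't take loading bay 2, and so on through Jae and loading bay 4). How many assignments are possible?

53

Let Aᵢ (for 1 ≤ i ≤ 4) be the placements that put person i in their forbidden loading bay. Any j of these fix j positions, leaving (5−j)! ways to fill the rest, and there are C(4,j) ways to pick which j.
By inclusion–exclusion, the number of valid placements is Σ_{j=0}^{4} (−1)^j C(4,j)·(5−j)!.
Computing: 120 − 96 + 36 − 8 + 1 = 53.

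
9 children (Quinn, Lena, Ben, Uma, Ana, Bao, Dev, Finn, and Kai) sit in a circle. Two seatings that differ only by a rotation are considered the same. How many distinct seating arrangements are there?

40320

Around a circle, 9 distinct people have 9!/9 = (8)! = 40320 rotationally distinct seatings.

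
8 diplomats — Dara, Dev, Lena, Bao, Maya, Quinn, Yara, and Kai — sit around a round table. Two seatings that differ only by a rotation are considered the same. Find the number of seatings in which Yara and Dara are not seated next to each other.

3600

All circular seatings of 8 people number (7)! = 5040.
Seatings with Yara beside Dara: treat them as a block with 2 internal orders, giving 2 × (6)! = 1440.
Subtracting, 5040 − 1440 = 3600.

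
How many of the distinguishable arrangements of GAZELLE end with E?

Fix E in the last position and arrange the remaining 6 letters.
Those 6 letters have L appearing twice, giving (6)!/(2!) = 360.

360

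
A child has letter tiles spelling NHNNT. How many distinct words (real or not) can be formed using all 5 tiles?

20

NHNNT has 5 letters with N appearing 3 times.
So there are 5! / (3!) = 20 distinguishable arrangements.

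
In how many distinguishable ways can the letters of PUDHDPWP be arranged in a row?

PUDHDPWP has 8 letters with D appearing twice and P appearing 3 times.
Dividing 8! = 40320 by 3!·2! = 12 for the repeated letters gives 3360.

3360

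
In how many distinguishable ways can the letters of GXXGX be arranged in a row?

10

Letter multiplicities in GXXGX: G×2, X×3.
So there are 5! / (3!·2!) = 10 distinguishable arrangements.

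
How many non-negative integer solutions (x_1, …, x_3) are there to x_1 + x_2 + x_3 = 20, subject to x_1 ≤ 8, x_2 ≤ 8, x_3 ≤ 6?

By stars and bars, unrestricted non-negative solutions to x_1+…+x_3 = 20 number C(20+2,2) = 231.
Subtract solutions that violate a single cap (substitute x_i' = x_i − (cap_i+1)): x_1 ≥ 9 gives C(13,2) = 78; x_2 ≥ 9 gives C(13,2) = 78; x_3 ≥ 7 gives C(15,2) = 105. Together 261.
Add back pairs where two caps are both exceeded: 6 + 15 + 15 = 36.
By inclusion–exclusion the count is 231 − 261 + 36 = 6.

6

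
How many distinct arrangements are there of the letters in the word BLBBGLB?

105

The 7 letters of BLBBGLB have repeats: B appearing 4 times and L appearing twice.
So there are 7! / (4!·2!) = 105 distinguishable arrangements.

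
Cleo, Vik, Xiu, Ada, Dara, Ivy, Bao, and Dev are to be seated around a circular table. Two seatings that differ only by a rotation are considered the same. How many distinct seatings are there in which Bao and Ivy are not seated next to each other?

3600

Without the restriction there are (7)! = 5040 seatings.
Those with Bao next to Ivy: fuse the pair into one unit and seat 7 units around a circle — 2·(6)! = 1440.
Subtracting, 5040 − 1440 = 3600.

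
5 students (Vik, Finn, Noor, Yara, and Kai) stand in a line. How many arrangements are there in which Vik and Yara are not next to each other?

72

Of the 5! = 120 arrangements, those with Vik and Yara adjacent number 2 × 4! = 48 (treat the pair as a block with 2 internal orders).
Complementary counting: 120 − 48 = 72.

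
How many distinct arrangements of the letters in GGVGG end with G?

4

Fix G in the last position and arrange the remaining 4 letters.
Those 4 letters have G appearing 3 times, giving (4)!/(3!) = 4.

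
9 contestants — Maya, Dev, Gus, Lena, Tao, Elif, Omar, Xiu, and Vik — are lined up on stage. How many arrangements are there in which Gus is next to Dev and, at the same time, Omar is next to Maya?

20160

Treat {Gus,Dev} as one block (2 orders) and {Omar,Maya} as another (2 orders).
That leaves 7 units to arrange: 2 × 2 × 7! = 4 × 5040 = 20160.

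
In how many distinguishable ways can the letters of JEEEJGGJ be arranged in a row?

Letter multiplicities in JEEEJGGJ: E×3, G×2, J×3.
The number of distinct arrangements is 8!/(3!·3!·2!) = 40320/72 = 560.

560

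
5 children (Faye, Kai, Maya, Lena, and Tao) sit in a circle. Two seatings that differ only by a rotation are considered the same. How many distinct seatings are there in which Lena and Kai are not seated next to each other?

All circular seatings of 5 people number (4)! = 24.
Those with Lena next to Kai: fuse the pair into one unit and seat 4 units around a circle — 2·(3)! = 12.
Subtracting, 24 − 12 = 12.

12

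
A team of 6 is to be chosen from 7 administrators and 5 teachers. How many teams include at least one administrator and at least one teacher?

917

Unrestricted: C(12,6) = 924 ways to pick any 6 of the 12.
Subtract selections that omit an entire group: no administrators → C(5,6) = 0; no teachers → C(7,6) = 7.
Both groups omitted at once is impossible, so 924 − 7 = 917.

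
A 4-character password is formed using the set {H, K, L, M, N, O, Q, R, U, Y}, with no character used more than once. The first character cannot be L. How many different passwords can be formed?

4536

The first character has 10−1 = 9 choices (anything except L).
The remaining 3 characters are filled from the other 9 symbols without repetition: 9 × 8 × 7 = 504.
Total: 9 × 504 = 4536.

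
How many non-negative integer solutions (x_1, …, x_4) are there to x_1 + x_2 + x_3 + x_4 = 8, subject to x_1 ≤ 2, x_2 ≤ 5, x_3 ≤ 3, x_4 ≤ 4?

Ignoring the caps, the number of non-negative solutions to x_1+…+x_4 = 8 is C(11,3) = 165.
Subtract solutions that violate a single cap (substitute x_i' = x_i − (cap_i+1)): x_1 ≥ 3 gives C(8,3) = 56; x_2 ≥ 6 gives C(5,3) = 10; x_3 ≥ 4 gives C(7,3) = 35; x_4 ≥ 5 gives C(6,3) = 20. Together 121.
Add back pairs where two caps are both exceeded: 0 + 4 + 1 + 0 + 0 + 0 = 5.
By inclusion–exclusion the count is 165 − 121 + 5 = 49.

49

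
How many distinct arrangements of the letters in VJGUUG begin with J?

With the first slot taken by J, it remains to arrange the other 5 letters (VGUUG).
Those 5 letters have G appearing twice and U appearing twice, giving (5)!/(2!·2!) = 30.

30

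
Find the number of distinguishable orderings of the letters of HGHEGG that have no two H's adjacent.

Total arrangements of HGHEGG: 6!/(3!·2!) = 60.
If the two H's are adjacent, glue them into one block, leaving 5 items to arrange: (5)!/(3!) = 20 ways.
Subtracting, 60 − 20 = 40 arrangements keep the H's apart.

40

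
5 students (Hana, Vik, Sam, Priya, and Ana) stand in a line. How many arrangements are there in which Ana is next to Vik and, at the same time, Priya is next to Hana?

Treat {Ana,Vik} as one block (2 orders) and {Priya,Hana} as another (2 orders).
That leaves 3 units to arrange: 2 × 2 × 3! = 4 × 6 = 24.

24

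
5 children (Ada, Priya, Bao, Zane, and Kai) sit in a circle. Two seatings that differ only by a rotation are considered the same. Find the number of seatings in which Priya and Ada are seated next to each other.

Glue Priya and Ada into a block (2 internal orders). Seating 4 units around a circle gives (3)! arrangements.
So 2 × (3)! = 2 × 6 = 12.

12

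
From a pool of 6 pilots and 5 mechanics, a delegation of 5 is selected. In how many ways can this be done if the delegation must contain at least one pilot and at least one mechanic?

455

With no constraint there are C(11,5) = 462 possible selections.
Selections missing a whole group: no pilots → C(5,5) = 1; no mechanics → C(6,5) = 6.
Both groups omitted at once is impossible, so 462 − 7 = 455.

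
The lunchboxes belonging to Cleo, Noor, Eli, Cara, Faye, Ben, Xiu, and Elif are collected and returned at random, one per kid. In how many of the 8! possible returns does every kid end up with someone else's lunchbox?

14833

Count assignments avoiding every fixed point. For any j of the 8 kids fixed to their own lunchbox, the other 8−j can be arranged in (8−j)! ways.
By inclusion–exclusion this is Σ_{j=0}^{8} (−1)^j C(8,j)·(8−j)!.
Computing: 40320 − 40320 + 20160 − 6720 + 1680 − 336 + 56 − 8 + 1 = 14833.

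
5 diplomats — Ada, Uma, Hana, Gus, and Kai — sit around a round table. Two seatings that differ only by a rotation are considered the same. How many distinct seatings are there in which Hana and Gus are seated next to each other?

Treat {Hana, Gus} as one unit (2 internal orders) and seat the resulting 4 units around the table: (3)! circular arrangements.
So 2 × (3)! = 2 × 6 = 12.

12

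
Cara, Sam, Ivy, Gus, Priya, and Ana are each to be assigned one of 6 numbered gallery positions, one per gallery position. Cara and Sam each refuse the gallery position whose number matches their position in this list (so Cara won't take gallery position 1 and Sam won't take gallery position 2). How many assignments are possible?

504

Let Aᵢ (for i ∈ {1, 2}) be the placements that put person i in their forbidden gallery position. Any j of these fix j positions, leaving (6−j)! ways to fill the rest, and there are C(2,j) ways to pick which j.
By inclusion–exclusion, the number of valid placements is Σ_{j=0}^{2} (−1)^j C(2,j)·(6−j)!.
Computing: 720 − 240 + 24 = 504.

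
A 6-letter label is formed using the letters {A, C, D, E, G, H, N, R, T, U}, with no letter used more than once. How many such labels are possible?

151200

With no repetition, fill the 6 letters in order: 10 choices, then 9, down to 5.
10 × 9 × 8 × 7 × 6 × 5 = 151200.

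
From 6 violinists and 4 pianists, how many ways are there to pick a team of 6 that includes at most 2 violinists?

15

Split by how many violinists are chosen (0 through 2).
Sum: C(6,0)·C(4,6) + C(6,1)·C(4,5) + C(6,2)·C(4,4) = 0 + 0 + 15 = 15.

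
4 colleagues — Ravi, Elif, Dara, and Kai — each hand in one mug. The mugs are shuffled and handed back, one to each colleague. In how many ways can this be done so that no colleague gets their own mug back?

9

This is the derangement count D_4: permutations of 4 items with no fixed point.
By inclusion–exclusion this is Σ_{j=0}^{4} (−1)^j C(4,j)·(4−j)!.
Computing: 24 − 24 + 12 − 4 + 1 = 9.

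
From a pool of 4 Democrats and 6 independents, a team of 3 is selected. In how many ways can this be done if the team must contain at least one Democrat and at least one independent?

96

With no constraint there are C(10,3) = 120 possible selections.
Subtract selections that omit an entire group: no Democrats → C(6,3) = 20; no independents → C(4,3) = 4.
Both groups omitted at once is impossible, so 120 − 24 = 96.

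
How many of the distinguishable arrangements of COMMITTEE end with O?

With the last slot taken by O, it remains to arrange the other 8 letters (CMMITTEE).
Those 8 letters have E appearing twice, M appearing twice, and T appearing twice, giving (8)!/(2!·2!·2!) = 5040.

5040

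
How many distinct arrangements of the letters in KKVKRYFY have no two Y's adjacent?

There are 8!/(3!·2!) = 3360 arrangements of KKVKRYFY in total.
If the two Y's are adjacent, glue them into one block, leaving 7 items to arrange: (7)!/(3!) = 840 ways.
Hence 3360 − 840 = 2520.

2520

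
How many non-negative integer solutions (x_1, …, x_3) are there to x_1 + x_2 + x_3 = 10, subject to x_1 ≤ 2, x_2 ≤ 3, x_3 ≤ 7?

6

Without the upper bounds there are C(12,2) = 66 ways to split 10 among 3 variables.
Subtract solutions that violate a single cap (substitute x_i' = x_i − (cap_i+1)): x_1 ≥ 3 gives C(9,2) = 36; x_2 ≥ 4 gives C(8,2) = 28; x_3 ≥ 8 gives C(4,2) = 6. Together 70.
Add back pairs where two caps are both exceeded: 10 + 0 + 0 = 10.
By inclusion–exclusion the count is 66 − 70 + 10 = 6.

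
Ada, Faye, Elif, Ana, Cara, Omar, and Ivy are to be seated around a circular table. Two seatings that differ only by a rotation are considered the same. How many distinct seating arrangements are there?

Fix one person's seat to break rotational symmetry; the remaining 6 people can be arranged in (6)! = 720 ways.

720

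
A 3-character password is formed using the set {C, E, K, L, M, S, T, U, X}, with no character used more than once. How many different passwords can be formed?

504

This is a permutation of 3 out of 9: P(9,3) = 9!/6!.
That product is 9 × 8 × 7 = 504.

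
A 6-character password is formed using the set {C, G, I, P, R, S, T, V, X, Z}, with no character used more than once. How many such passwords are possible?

151200

Choose and order 6 of the 10 symbols: the first character has 10 options, the next 9, and so on down to 5.
10 × 9 × 8 × 7 × 6 × 5 = 151200.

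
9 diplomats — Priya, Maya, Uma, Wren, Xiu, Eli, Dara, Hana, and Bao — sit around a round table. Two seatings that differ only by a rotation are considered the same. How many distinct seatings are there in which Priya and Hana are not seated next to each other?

30240

Without the restriction there are (8)! = 40320 seatings.
Those with Priya next to Hana: fuse the pair into one unit and seat 8 units around a circle — 2·(7)! = 10080.
Subtracting, 40320 − 10080 = 30240.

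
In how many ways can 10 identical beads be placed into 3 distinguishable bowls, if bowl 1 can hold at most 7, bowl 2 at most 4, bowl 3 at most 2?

9

By stars and bars, unrestricted non-negative solutions to x_1+…+x_3 = 10 number C(10+2,2) = 66.
Subtract solutions that violate a single cap (substitute x_i' = x_i − (cap_i+1)): x_1 ≥ 8 gives C(4,2) = 6; x_2 ≥ 5 gives C(7,2) = 21; x_3 ≥ 3 gives C(9,2) = 36. Together 63.
Add back pairs where two caps are both exceeded: 0 + 0 + 6 = 6.
By inclusion–exclusion the count is 66 − 63 + 6 = 9.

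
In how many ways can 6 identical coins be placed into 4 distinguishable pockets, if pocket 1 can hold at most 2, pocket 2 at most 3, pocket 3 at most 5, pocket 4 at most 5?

52

Ignoring the caps, the number of non-negative solutions to x_1+…+x_4 = 6 is C(9,3) = 84.
Subtract solutions that violate a single cap (substitute x_i' = x_i − (cap_i+1)): x_1 ≥ 3 gives C(6,3) = 20; x_2 ≥ 4 gives C(5,3) = 10; x_3 ≥ 6 gives C(3,3) = 1; x_4 ≥ 6 gives C(3,3) = 1. Together 32.
No two caps can be exceeded simultaneously, so the pair terms are all 0.
By inclusion–exclusion the count is 84 − 32 + 0 = 52.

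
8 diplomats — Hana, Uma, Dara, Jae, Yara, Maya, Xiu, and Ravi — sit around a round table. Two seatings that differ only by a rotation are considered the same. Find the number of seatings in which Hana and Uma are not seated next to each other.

All circular seatings of 8 people number (7)! = 5040.
Those with Hana next to Uma: fuse the pair into one unit and seat 7 units around a circle — 2·(6)! = 1440.
Subtracting, 5040 − 1440 = 3600.

3600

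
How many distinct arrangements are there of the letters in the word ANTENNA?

Letter multiplicities in ANTENNA: A×2, E×1, N×3, T×1.
Dividing 7! = 5040 by 3!·2! = 12 for the repeated letters gives 420.

420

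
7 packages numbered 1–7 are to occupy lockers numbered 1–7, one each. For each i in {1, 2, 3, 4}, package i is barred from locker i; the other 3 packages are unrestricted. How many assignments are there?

2790

Let Aᵢ (for 1 ≤ i ≤ 4) be the placements that put package i in its forbidden locker. Any j of these fix j positions, leaving (7−j)! ways to fill the rest, and there are C(4,j) ways to pick which j.
By inclusion–exclusion, the number of valid placements is Σ_{j=0}^{4} (−1)^j C(4,j)·(7−j)!.
Computing: 5040 − 2880 + 720 − 96 + 6 = 2790.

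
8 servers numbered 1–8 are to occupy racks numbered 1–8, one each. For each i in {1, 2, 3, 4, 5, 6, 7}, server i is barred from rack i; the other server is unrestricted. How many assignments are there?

Let Aᵢ (for 1 ≤ i ≤ 7) be the placements that put server i in its forbidden rack. Any j of these fix j positions, leaving (8−j)! ways to fill the rest, and there are C(7,j) ways to pick which j.
By inclusion–exclusion, the number of valid placements is Σ_{j=0}^{7} (−1)^j C(7,j)·(8−j)!.
Computing: 40320 − 35280 + 15120 − 4200 + 840 − 126 + 14 − 1 = 16687.

16687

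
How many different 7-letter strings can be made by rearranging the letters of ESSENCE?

420

The 7 letters of ESSENCE have repeats: E appearing 3 times and S appearing twice.
Dividing 7! = 5040 by 3!·2! = 12 for the repeated letters gives 420.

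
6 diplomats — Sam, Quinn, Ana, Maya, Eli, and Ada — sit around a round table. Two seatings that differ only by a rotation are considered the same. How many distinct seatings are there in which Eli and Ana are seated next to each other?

48

Treat {Eli, Ana} as one unit (2 internal orders) and seat the resulting 5 units around the table: (4)! circular arrangements.
So 2 × (4)! = 2 × 24 = 48.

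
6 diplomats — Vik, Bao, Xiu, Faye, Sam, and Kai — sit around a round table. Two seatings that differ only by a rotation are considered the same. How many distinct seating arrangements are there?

120

Around a circle, 6 distinct people have 6!/6 = (5)! = 120 rotationally distinct seatings.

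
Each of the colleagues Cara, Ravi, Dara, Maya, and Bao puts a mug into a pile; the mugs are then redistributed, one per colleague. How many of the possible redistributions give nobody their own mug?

Let Aᵢ be the assignments in which colleague i gets their own mug. We want the size of the complement of A₁∪…∪A_5.
By inclusion–exclusion this is Σ_{j=0}^{5} (−1)^j C(5,j)·(5−j)!.
Computing: 120 − 120 + 60 − 20 + 5 − 1 = 44.

44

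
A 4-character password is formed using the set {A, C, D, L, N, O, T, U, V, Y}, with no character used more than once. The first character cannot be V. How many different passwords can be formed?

The first character has 10−1 = 9 choices (anything except V).
The remaining 3 characters are filled from the other 9 symbols without repetition: 9 × 8 × 7 = 504.
Total: 9 × 504 = 4536.

4536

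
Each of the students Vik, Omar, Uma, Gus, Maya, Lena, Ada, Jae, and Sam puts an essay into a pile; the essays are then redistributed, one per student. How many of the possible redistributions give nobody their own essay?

133496

Let Aᵢ be the assignments in which student i gets their own essay. We want the size of the complement of A₁∪…∪A_9.
By inclusion–exclusion this is Σ_{j=0}^{9} (−1)^j C(9,j)·(9−j)!.
Computing: 362880 − 362880 + 181440 − 60480 + 15120 − 3024 + 504 − 72 + 9 − 1 = 133496.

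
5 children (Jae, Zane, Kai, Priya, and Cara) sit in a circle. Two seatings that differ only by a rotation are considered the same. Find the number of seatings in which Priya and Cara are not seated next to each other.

12

Without the restriction there are (4)! = 24 seatings.
Those with Priya next to Cara: fuse the pair into one unit and seat 4 units around a circle — 2·(3)! = 12.
Subtracting, 24 − 12 = 12.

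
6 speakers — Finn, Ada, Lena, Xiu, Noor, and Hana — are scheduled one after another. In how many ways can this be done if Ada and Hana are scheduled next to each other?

Treat {Ada, Hana} as a single unit. There are 5 units to order, and the pair itself can be ordered 2 ways.
So the count is 2·(5)! = 240.

240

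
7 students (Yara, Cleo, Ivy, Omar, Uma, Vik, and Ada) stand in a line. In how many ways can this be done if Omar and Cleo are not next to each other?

There are 7! = 5040 arrangements in all. If Omar and Cleo are adjacent, merging them into one block gives 2·(6)! = 1440 arrangements.
Complementary counting: 5040 − 1440 = 3600.

3600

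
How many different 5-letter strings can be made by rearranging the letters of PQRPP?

Letter multiplicities in PQRPP: P×3, Q×1, R×1.
So there are 5! / (3!) = 20 distinguishable arrangements.

20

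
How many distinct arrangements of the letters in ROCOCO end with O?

30

Fix O in the last position and arrange the remaining 5 letters.
Those 5 letters have C appearing twice and O appearing twice, giving (5)!/(2!·2!) = 30.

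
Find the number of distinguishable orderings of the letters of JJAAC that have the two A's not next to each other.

Total arrangements of JJAAC: 5!/(2!·2!) = 30.
If the two A's are adjacent, glue them into one block, leaving 4 items to arrange: (4)!/(2!) = 12 ways.
Subtracting, 30 − 12 = 18 arrangements keep the A's apart.

18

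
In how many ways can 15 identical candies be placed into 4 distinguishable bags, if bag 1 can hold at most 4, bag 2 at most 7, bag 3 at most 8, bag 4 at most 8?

By stars and bars, unrestricted non-negative solutions to x_1+…+x_4 = 15 number C(15+3,3) = 816.
Subtract solutions that violate a single cap (substitute x_i' = x_i − (cap_i+1)): x_1 ≥ 5 gives C(13,3) = 286; x_2 ≥ 8 gives C(10,3) = 120; x_3 ≥ 9 gives C(9,3) = 84; x_4 ≥ 9 gives C(9,3) = 84. Together 574.
Add back pairs where two caps are both exceeded: 10 + 4 + 4 + 0 + 0 + 0 = 18.
By inclusion–exclusion the count is 816 − 574 + 18 = 260.

260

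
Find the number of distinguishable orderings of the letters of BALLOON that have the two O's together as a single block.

360

Treat the 2 copies of O as a single block. The multiset to arrange is then {OO, A, B, L, L, N}, 6 items in all.
That gives (6)!/(2!) = 360 arrangements.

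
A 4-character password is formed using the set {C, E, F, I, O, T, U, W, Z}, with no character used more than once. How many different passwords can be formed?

Choose and order 4 of the 9 symbols: the first character has 9 options, the next 8, then 7, 6.
That product is 9 × 8 × 7 × 6 = 3024.

3024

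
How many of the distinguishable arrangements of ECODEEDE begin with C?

With the first slot taken by C, it remains to arrange the other 7 letters (EODEEDE).
Those 7 letters have D appearing twice and E appearing 4 times, giving (7)!/(4!·2!) = 105.

105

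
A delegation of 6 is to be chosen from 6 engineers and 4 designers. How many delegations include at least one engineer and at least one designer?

209

Total 6-person selections from all 10: C(10,6) = 210.
Selections missing a whole group: no engineers → C(4,6) = 0; no designers → C(6,6) = 1.
Both groups omitted at once is impossible, so 210 − 1 = 209.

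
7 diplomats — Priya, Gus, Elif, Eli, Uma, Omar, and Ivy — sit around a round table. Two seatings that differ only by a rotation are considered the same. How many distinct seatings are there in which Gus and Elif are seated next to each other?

240

Treat {Gus, Elif} as one unit (2 internal orders) and seat the resulting 6 units around the table: (5)! circular arrangements.
So 2 × (5)! = 2 × 120 = 240.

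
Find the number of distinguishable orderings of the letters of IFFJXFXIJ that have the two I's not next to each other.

There are 9!/(3!·2!·2!·2!) = 7560 arrangements of IFFJXFXIJ in total.
Arrangements with the I's together: treat II as one letter, giving (8)!/(3!·2!·2!) = 1680.
Subtracting, 7560 − 1680 = 5880 arrangements keep the I's apart.

5880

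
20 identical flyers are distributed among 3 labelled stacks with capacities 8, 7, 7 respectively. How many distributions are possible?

Without the upper bounds there are C(22,2) = 231 ways to split 20 among 3 stacks.
Subtract solutions that violate a single cap (substitute x_i' = x_i − (cap_i+1)): x_1 ≥ 9 gives C(13,2) = 78; x_2 ≥ 8 gives C(14,2) = 91; x_3 ≥ 8 gives C(14,2) = 91. Together 260.
Add back pairs where two caps are both exceeded: 10 + 10 + 15 = 35.
By inclusion–exclusion the count is 231 − 260 + 35 = 6.

6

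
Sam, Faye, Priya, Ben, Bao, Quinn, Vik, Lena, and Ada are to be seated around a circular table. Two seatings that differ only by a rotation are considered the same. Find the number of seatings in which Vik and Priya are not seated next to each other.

30240

All circular seatings of 9 people number (8)! = 40320.
Seatings with Vik beside Priya: treat them as a block with 2 internal orders, giving 2 × (7)! = 10080.
Subtracting, 40320 − 10080 = 30240.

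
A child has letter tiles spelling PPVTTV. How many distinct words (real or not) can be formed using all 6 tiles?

The 6 letters of PPVTTV have repeats: P appearing twice, T appearing twice, and V appearing twice.
So there are 6! / (2!·2!·2!) = 90 distinguishable arrangements.

90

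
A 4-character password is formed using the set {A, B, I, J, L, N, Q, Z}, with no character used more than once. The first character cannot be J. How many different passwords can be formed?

The first character has 8−1 = 7 choices (anything except J).
The remaining 3 characters are filled from the other 7 symbols without repetition: 7 × 6 × 5 = 210.
Total: 7 × 210 = 1470.

1470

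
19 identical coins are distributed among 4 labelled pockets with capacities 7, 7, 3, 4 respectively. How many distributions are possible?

10

Without the upper bounds there are C(22,3) = 1540 ways to split 19 among 4 pockets.
Subtract solutions that violate a single cap (substitute x_i' = x_i − (cap_i+1)): x_1 ≥ 8 gives C(14,3) = 364; x_2 ≥ 8 gives C(14,3) = 364; x_3 ≥ 4 gives C(18,3) = 816; x_4 ≥ 5 gives C(17,3) = 680. Together 2224.
Add back pairs where two caps are both exceeded: 20 + 120 + 84 + 120 + 84 + 286 = 714.
Subtract triples: 0 + 0 + 10 + 10 = 20.
By inclusion–exclusion the count is 1540 − 2224 + 714 − 20 = 10.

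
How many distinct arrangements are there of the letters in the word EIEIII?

15

EIEIII has 6 letters with E appearing twice and I appearing 4 times.
Dividing 6! = 720 by 4!·2! = 48 for the repeated letters gives 15.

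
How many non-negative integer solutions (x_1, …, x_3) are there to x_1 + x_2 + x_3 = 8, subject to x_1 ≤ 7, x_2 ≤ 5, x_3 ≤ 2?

17

By stars and bars, unrestricted non-negative solutions to x_1+…+x_3 = 8 number C(8+2,2) = 45.
Subtract solutions that violate a single cap (substitute x_i' = x_i − (cap_i+1)): x_1 ≥ 8 gives C(2,2) = 1; x_2 ≥ 6 gives C(4,2) = 6; x_3 ≥ 3 gives C(7,2) = 21. Together 28.
No two caps can be exceeded simultaneously, so the pair terms are all 0.
By inclusion–exclusion the count is 45 − 28 + 0 = 17.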